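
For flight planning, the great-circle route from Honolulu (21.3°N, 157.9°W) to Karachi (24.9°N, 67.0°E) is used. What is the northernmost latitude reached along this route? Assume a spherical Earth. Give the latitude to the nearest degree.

The great circle lies in the plane with unit normal n̂ = (p₁ × p₂)/|p₁ × p₂|.
Here n̂_z ≈ -0.666; the vertex latitude is φ_max = arccos|n̂_z| ≈ 48.2°.
Check via Clairaut: cos φ_max = |cos φ₁| · sin C = cos(21.3°)·sin(45.7°) ≈ 0.666, again giving ≈ 48.2°.

≈ 48°N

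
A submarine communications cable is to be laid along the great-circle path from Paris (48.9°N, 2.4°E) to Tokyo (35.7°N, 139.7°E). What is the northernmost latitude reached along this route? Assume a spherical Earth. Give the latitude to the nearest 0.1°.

The great circle lies in the plane with unit normal n̂ = (p₁ × p₂)/|p₁ × p₂|.
Here n̂_z ≈ +0.362; the vertex latitude is φ_max = arccos|n̂_z| ≈ 68.7°.
Check via Clairaut: cos φ_max = |cos φ₁| · sin C = cos(48.9°)·sin(33.5°) ≈ 0.362, again giving ≈ 68.7°.

≈ 68.7°N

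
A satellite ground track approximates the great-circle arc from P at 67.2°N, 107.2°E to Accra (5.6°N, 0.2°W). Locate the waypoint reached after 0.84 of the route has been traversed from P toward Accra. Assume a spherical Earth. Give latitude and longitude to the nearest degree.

Convert each endpoint to a unit vector on the sphere (x = cos φ cos λ, y = cos φ sin λ, z = sin φ).
The central angle between the endpoints is δ = arccos(p₁·p₂) ≈ 1.596 rad (91.5°).
Interpolate at f = 0.84 with slerp weights a = sin((1−f)δ)/sin δ ≈ 0.253, b = sin(fδ)/sin δ ≈ 0.974.
p = a·p₁ + b·p₂ ≈ (0.940, 0.090, 0.328); φ = arcsin(p_z) ≈ 19.15°, λ = atan2(p_y, p_x) ≈ 5.48°.

≈ 19°N, 5°E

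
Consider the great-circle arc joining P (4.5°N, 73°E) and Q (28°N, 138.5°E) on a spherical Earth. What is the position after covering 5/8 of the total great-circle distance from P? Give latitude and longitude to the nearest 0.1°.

≈ (22.0°N, 111.8°E)

Write both endpoints as unit vectors p₁, p₂ with components (cos φ cos λ, cos φ sin λ, sin φ).
The central angle between the endpoints is δ = arccos(p₁·p₂) ≈ 1.157 rad (66.3°).
Interpolate at f = 5/8 with slerp weights a = sin((1−f)δ)/sin δ ≈ 0.459, b = sin(fδ)/sin δ ≈ 0.723.
p = a·p₁ + b·p₂ ≈ (-0.344, 0.861, 0.375); φ = arcsin(p_z) ≈ 22.05°, λ = atan2(p_y, p_x) ≈ 111.79°.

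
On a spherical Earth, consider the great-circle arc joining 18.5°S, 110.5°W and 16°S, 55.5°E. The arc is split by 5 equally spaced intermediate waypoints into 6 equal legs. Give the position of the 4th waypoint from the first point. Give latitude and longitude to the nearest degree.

Convert each endpoint to a unit vector on the sphere (x = cos φ cos λ, y = cos φ sin λ, z = sin φ).
The central angle between the endpoints is δ = arccos(p₁·p₂) ≈ 2.493 rad (142.8°).
Interpolate at f = 4/6 with slerp weights a = sin((1−f)δ)/sin δ ≈ 1.223, b = sin(fδ)/sin δ ≈ 1.649.
p = a·p₁ + b·p₂ ≈ (0.492, 0.220, -0.843); φ = arcsin(p_z) ≈ -57.42°, λ = atan2(p_y, p_x) ≈ 24.10°.

≈ 57°S, 24°E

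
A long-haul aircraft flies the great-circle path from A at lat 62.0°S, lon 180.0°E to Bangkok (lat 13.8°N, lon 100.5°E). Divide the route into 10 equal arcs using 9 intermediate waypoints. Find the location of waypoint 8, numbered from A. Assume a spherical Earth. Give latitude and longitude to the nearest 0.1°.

≈ lat 3.5°S, lon 109.4°E

Convert each endpoint to a unit vector on the sphere (x = cos φ cos λ, y = cos φ sin λ, z = sin φ).
The central angle between the endpoints is δ = arccos(p₁·p₂) ≈ 1.699 rad (97.3°).
Interpolate at f = 8/10 with slerp weights a = sin((1−f)δ)/sin δ ≈ 0.336, b = sin(fδ)/sin δ ≈ 0.986.
p = a·p₁ + b·p₂ ≈ (-0.332, 0.941, -0.062); φ = arcsin(p_z) ≈ -3.53°, λ = atan2(p_y, p_x) ≈ 109.44°.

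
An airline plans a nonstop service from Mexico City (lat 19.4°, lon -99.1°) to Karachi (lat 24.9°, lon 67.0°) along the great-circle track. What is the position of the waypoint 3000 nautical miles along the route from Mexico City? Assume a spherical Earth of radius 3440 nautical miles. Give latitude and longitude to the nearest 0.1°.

≈ lat 64.5°, lon -66.7°

Convert each endpoint to a unit vector on the sphere (x = cos φ cos λ, y = cos φ sin λ, z = sin φ).
The central angle between the endpoints is δ = arccos(p₁·p₂) ≈ 2.333 rad (133.7°). The total great-circle distance is δ·R ≈ 2.333 × 3440 ≈ 8026 nmi, so the target fraction is f = 3000/8026 ≈ 0.374.
Interpolate at f ≈ 0.374 with slerp weights a = sin((1−f)δ)/sin δ ≈ 1.374, b = sin(fδ)/sin δ ≈ 1.059.
p = a·p₁ + b·p₂ ≈ (0.170, -0.396, 0.902); φ = arcsin(p_z) ≈ 64.46°, λ = atan2(p_y, p_x) ≈ -66.75°.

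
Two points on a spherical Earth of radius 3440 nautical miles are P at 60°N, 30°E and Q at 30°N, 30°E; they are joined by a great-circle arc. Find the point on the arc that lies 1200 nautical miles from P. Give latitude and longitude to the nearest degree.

From cos δ = sin φ₁ sin φ₂ + cos φ₁ cos φ₂ cos Δλ, the central angle is δ ≈ 0.524 rad (30.0°). The total great-circle distance is δ·R ≈ 0.524 × 3440 ≈ 1801 nmi, so the target fraction is f = 1200/1801 ≈ 0.666.
Interpolate at f ≈ 0.666 with slerp weights a = sin((1−f)δ)/sin δ ≈ 0.348, b = sin(fδ)/sin δ ≈ 0.684.
p = a·p₁ + b·p₂ ≈ (0.663, 0.383, 0.643); φ = arcsin(p_z) ≈ 40.01°, λ = atan2(p_y, p_x) ≈ 30.00°.

≈ 40°N, 30°E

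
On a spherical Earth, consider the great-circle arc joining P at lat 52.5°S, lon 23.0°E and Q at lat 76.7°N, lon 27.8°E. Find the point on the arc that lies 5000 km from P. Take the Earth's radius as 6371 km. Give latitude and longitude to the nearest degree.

≈ lat 8°S, lon 24°E

From cos δ = sin φ₁ sin φ₂ + cos φ₁ cos φ₂ cos Δλ, the central angle is δ ≈ 2.256 rad (129.2°). The total great-circle distance is δ·R ≈ 2.256 × 6371 ≈ 14370 km, so the target fraction is f = 5000/14370 ≈ 0.348.
Interpolate at f ≈ 0.348 with slerp weights a = sin((1−f)δ)/sin δ ≈ 1.285, b = sin(fδ)/sin δ ≈ 0.912.
p = a·p₁ + b·p₂ ≈ (0.906, 0.403, -0.131); φ = arcsin(p_z) ≈ -7.54°, λ = atan2(p_y, p_x) ≈ 24.02°.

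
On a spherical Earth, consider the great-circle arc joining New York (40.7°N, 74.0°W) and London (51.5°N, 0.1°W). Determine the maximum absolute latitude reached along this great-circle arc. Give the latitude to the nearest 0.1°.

The great circle lies in the plane with unit normal n̂ = (p₁ × p₂)/|p₁ × p₂|.
Here n̂_z ≈ +0.591; the vertex latitude is φ_max = arccos|n̂_z| ≈ 53.8°.
Check via Clairaut: cos φ_max = |cos φ₁| · sin C = cos(40.7°)·sin(51.2°) ≈ 0.591, again giving ≈ 53.8°.

≈ 53.8°N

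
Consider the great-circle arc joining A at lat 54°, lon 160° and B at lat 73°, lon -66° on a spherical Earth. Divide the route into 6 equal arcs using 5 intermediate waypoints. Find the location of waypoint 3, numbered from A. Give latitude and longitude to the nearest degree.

≈ lat 76°, lon -171°

Write both endpoints as unit vectors p₁, p₂ with components (cos φ cos λ, cos φ sin λ, sin φ).
The central angle between the endpoints is δ = arccos(p₁·p₂) ≈ 0.858 rad (49.1°).
Interpolate at f = 3/6 with slerp weights a = sin((1−f)δ)/sin δ ≈ 0.550, b = sin(fδ)/sin δ ≈ 0.550.
p = a·p₁ + b·p₂ ≈ (-0.238, -0.036, 0.971); φ = arcsin(p_z) ≈ 76.05°, λ = atan2(p_y, p_x) ≈ -171.33°.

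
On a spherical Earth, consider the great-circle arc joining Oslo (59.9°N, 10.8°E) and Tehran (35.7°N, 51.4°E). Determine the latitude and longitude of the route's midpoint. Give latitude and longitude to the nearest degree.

≈ 50°N, 36°E

Convert each endpoint to a unit vector on the sphere (x = cos φ cos λ, y = cos φ sin λ, z = sin φ).
The central angle between the endpoints is δ = arccos(p₁·p₂) ≈ 0.620 rad (35.5°).
Interpolate at f = 1/2 with slerp weights a = sin((1−f)δ)/sin δ ≈ 0.525, b = sin(fδ)/sin δ ≈ 0.525.
p = a·p₁ + b·p₂ ≈ (0.525, 0.383, 0.761); φ = arcsin(p_z) ≈ 49.51°, λ = atan2(p_y, p_x) ≈ 36.10°.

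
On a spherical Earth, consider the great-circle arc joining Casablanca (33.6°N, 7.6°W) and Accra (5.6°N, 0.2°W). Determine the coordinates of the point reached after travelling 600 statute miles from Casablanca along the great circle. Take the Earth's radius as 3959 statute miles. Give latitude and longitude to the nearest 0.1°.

≈ (25.2°N, 5.1°W)

Convert each endpoint to a unit vector on the sphere (x = cos φ cos λ, y = cos φ sin λ, z = sin φ).
The central angle between the endpoints is δ = arccos(p₁·p₂) ≈ 0.503 rad (28.8°). The total great-circle distance is δ·R ≈ 0.503 × 3959 ≈ 1992 mi, so the target fraction is f = 600/1992 ≈ 0.301.
Interpolate at f ≈ 0.301 with slerp weights a = sin((1−f)δ)/sin δ ≈ 0.714, b = sin(fδ)/sin δ ≈ 0.313.
p = a·p₁ + b·p₂ ≈ (0.901, -0.080, 0.426); φ = arcsin(p_z) ≈ 25.20°, λ = atan2(p_y, p_x) ≈ -5.06°.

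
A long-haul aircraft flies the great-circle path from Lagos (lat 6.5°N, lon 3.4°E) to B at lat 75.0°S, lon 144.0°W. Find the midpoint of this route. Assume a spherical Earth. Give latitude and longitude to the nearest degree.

≈ lat 47°S, lon 7°W

The haversine formula gives a central angle δ ≈ 1.903 rad (109.0°) between the endpoints.
Interpolate at f = 1/2 with slerp weights a = sin((1−f)δ)/sin δ ≈ 0.861, b = sin(fδ)/sin δ ≈ 0.861.
p = a·p₁ + b·p₂ ≈ (0.674, -0.080, -0.734); φ = arcsin(p_z) ≈ -47.26°, λ = atan2(p_y, p_x) ≈ -6.79°.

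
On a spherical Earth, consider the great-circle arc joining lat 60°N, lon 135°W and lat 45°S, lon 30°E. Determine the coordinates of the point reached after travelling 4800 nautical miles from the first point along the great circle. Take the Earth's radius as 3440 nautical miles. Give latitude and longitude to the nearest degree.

The haversine formula gives a central angle δ ≈ 2.837 rad (162.5°) between the endpoints. The total great-circle distance is δ·R ≈ 2.837 × 3440 ≈ 9758 nmi, so the target fraction is f = 4800/9758 ≈ 0.492.
Interpolate at f ≈ 0.492 with slerp weights a = sin((1−f)δ)/sin δ ≈ 3.303, b = sin(fδ)/sin δ ≈ 3.280.
p = a·p₁ + b·p₂ ≈ (0.841, -0.008, 0.541); φ = arcsin(p_z) ≈ 32.78°, λ = atan2(p_y, p_x) ≈ -0.56°.

≈ lat 33°N, lon 1°W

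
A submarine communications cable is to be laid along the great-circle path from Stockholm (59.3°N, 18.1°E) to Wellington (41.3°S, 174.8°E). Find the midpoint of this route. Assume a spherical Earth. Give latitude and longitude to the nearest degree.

≈ 30°N, 139°E

Write both endpoints as unit vectors p₁, p₂ with components (cos φ cos λ, cos φ sin λ, sin φ).
The central angle between the endpoints is δ = arccos(p₁·p₂) ≈ 2.738 rad (156.9°).
Interpolate at f = 1/2 with slerp weights a = sin((1−f)δ)/sin δ ≈ 2.497, b = sin(fδ)/sin δ ≈ 2.497.
p = a·p₁ + b·p₂ ≈ (-0.656, 0.566, 0.499); φ = arcsin(p_z) ≈ 29.93°, λ = atan2(p_y, p_x) ≈ 139.23°.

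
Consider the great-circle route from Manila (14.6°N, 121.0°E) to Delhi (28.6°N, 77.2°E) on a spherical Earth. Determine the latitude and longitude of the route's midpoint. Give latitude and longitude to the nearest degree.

Convert each endpoint to a unit vector on the sphere (x = cos φ cos λ, y = cos φ sin λ, z = sin φ).
The central angle between the endpoints is δ = arccos(p₁·p₂) ≈ 0.747 rad (42.8°).
Interpolate at f = 1/2 with slerp weights a = sin((1−f)δ)/sin δ ≈ 0.537, b = sin(fδ)/sin δ ≈ 0.537.
p = a·p₁ + b·p₂ ≈ (-0.163, 0.905, 0.392); φ = arcsin(p_z) ≈ 23.11°, λ = atan2(p_y, p_x) ≈ 100.22°.

≈ 23°N, 100°E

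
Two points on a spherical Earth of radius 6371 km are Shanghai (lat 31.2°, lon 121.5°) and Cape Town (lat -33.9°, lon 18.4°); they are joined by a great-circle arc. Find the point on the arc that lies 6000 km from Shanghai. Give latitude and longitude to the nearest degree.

≈ lat 1°, lon 74°

Convert each endpoint to a unit vector on the sphere (x = cos φ cos λ, y = cos φ sin λ, z = sin φ).
The central angle between the endpoints is δ = arccos(p₁·p₂) ≈ 2.037 rad (116.7°). The total great-circle distance is δ·R ≈ 2.037 × 6371 ≈ 12980 km, so the target fraction is f = 6000/12980 ≈ 0.462.
Interpolate at f ≈ 0.462 with slerp weights a = sin((1−f)δ)/sin δ ≈ 0.996, b = sin(fδ)/sin δ ≈ 0.905.
p = a·p₁ + b·p₂ ≈ (0.268, 0.963, 0.011); φ = arcsin(p_z) ≈ 0.62°, λ = atan2(p_y, p_x) ≈ 74.45°.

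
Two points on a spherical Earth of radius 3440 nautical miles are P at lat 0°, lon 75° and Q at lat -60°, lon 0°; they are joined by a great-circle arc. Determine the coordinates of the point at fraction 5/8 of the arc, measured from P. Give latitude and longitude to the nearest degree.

Convert each endpoint to a unit vector on the sphere (x = cos φ cos λ, y = cos φ sin λ, z = sin φ).
The central angle between the endpoints is δ = arccos(p₁·p₂) ≈ 1.441 rad (82.6°).
Interpolate at f = 5/8 with slerp weights a = sin((1−f)δ)/sin δ ≈ 0.519, b = sin(fδ)/sin δ ≈ 0.790.
p = a·p₁ + b·p₂ ≈ (0.529, 0.501, -0.684); φ = arcsin(p_z) ≈ -43.19°, λ = atan2(p_y, p_x) ≈ 43.43°.

≈ lat -43°, lon 43°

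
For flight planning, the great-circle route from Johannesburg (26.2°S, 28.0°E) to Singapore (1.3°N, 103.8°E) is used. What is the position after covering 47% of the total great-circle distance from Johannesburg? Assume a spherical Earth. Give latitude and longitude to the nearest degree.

≈ 17°S, 66°E

The haversine formula gives a central angle δ ≈ 1.359 rad (77.9°) between the endpoints.
Interpolate at f = 0.47 with slerp weights a = sin((1−f)δ)/sin δ ≈ 0.675, b = sin(fδ)/sin δ ≈ 0.610.
p = a·p₁ + b·p₂ ≈ (0.389, 0.876, -0.284); φ = arcsin(p_z) ≈ -16.50°, λ = atan2(p_y, p_x) ≈ 66.06°.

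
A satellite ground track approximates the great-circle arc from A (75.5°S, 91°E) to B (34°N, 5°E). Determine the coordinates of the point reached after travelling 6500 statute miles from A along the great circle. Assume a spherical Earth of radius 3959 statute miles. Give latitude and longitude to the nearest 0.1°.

≈ (7.3°N, 12.9°E)

From cos δ = sin φ₁ sin φ₂ + cos φ₁ cos φ₂ cos Δλ, the central angle is δ ≈ 2.126 rad (121.8°). The total great-circle distance is δ·R ≈ 2.126 × 3959 ≈ 8416 mi, so the target fraction is f = 6500/8416 ≈ 0.772.
Interpolate at f ≈ 0.772 with slerp weights a = sin((1−f)δ)/sin δ ≈ 0.547, b = sin(fδ)/sin δ ≈ 1.174.
p = a·p₁ + b·p₂ ≈ (0.967, 0.222, 0.126); φ = arcsin(p_z) ≈ 7.26°, λ = atan2(p_y, p_x) ≈ 12.92°.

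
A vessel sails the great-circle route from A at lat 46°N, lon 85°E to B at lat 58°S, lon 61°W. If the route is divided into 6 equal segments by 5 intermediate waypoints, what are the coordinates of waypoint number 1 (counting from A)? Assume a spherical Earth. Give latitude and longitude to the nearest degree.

≈ lat 26°N, lon 64°E

Write both endpoints as unit vectors p₁, p₂ with components (cos φ cos λ, cos φ sin λ, sin φ).
The central angle between the endpoints is δ = arccos(p₁·p₂) ≈ 2.727 rad (156.2°).
Interpolate at f = 1/6 with slerp weights a = sin((1−f)δ)/sin δ ≈ 1.896, b = sin(fδ)/sin δ ≈ 1.089.
p = a·p₁ + b·p₂ ≈ (0.395, 0.807, 0.440); φ = arcsin(p_z) ≈ 26.08°, λ = atan2(p_y, p_x) ≈ 63.94°.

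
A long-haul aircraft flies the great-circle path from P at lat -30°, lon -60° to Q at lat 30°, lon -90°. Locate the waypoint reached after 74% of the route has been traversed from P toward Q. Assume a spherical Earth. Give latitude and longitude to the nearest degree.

≈ lat 15°, lon -82°

Convert each endpoint to a unit vector on the sphere (x = cos φ cos λ, y = cos φ sin λ, z = sin φ).
The central angle between the endpoints is δ = arccos(p₁·p₂) ≈ 1.160 rad (66.5°).
Interpolate at f = 0.74 with slerp weights a = sin((1−f)δ)/sin δ ≈ 0.324, b = sin(fδ)/sin δ ≈ 0.825.
p = a·p₁ + b·p₂ ≈ (0.140, -0.958, 0.251); φ = arcsin(p_z) ≈ 14.52°, λ = atan2(p_y, p_x) ≈ -81.67°.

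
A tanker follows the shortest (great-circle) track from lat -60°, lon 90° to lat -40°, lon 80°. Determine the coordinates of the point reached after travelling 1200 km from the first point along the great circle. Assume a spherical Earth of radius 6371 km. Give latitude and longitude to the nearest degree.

From cos δ = sin φ₁ sin φ₂ + cos φ₁ cos φ₂ cos Δλ, the central angle is δ ≈ 0.366 rad (21.0°). The total great-circle distance is δ·R ≈ 0.366 × 6371 ≈ 2330 km, so the target fraction is f = 1200/2330 ≈ 0.515.
Interpolate at f ≈ 0.515 with slerp weights a = sin((1−f)δ)/sin δ ≈ 0.493, b = sin(fδ)/sin δ ≈ 0.524.
p = a·p₁ + b·p₂ ≈ (0.070, 0.642, -0.764); φ = arcsin(p_z) ≈ -49.80°, λ = atan2(p_y, p_x) ≈ 83.81°.

≈ lat -50°, lon 84°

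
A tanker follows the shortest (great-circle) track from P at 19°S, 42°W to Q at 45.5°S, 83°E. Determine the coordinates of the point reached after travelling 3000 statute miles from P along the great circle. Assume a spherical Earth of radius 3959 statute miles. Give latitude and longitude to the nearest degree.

≈ 50°S, 4°W

Convert each endpoint to a unit vector on the sphere (x = cos φ cos λ, y = cos φ sin λ, z = sin φ).
The central angle between the endpoints is δ = arccos(p₁·p₂) ≈ 1.719 rad (98.5°). The total great-circle distance is δ·R ≈ 1.719 × 3959 ≈ 6807 mi, so the target fraction is f = 3000/6807 ≈ 0.441.
Interpolate at f ≈ 0.441 with slerp weights a = sin((1−f)δ)/sin δ ≈ 0.829, b = sin(fδ)/sin δ ≈ 0.695.
p = a·p₁ + b·p₂ ≈ (0.642, -0.041, -0.766); φ = arcsin(p_z) ≈ -49.96°, λ = atan2(p_y, p_x) ≈ -3.67°.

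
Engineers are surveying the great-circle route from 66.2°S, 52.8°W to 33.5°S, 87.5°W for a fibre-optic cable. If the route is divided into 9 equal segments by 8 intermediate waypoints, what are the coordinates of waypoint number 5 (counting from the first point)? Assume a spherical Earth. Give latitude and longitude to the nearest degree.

Write both endpoints as unit vectors p₁, p₂ with components (cos φ cos λ, cos φ sin λ, sin φ).
The central angle between the endpoints is δ = arccos(p₁·p₂) ≈ 0.673 rad (38.6°).
Interpolate at f = 5/9 with slerp weights a = sin((1−f)δ)/sin δ ≈ 0.473, b = sin(fδ)/sin δ ≈ 0.586.
p = a·p₁ + b·p₂ ≈ (0.137, -0.640, -0.756); φ = arcsin(p_z) ≈ -49.11°, λ = atan2(p_y, p_x) ≈ -77.95°.

≈ 49°S, 78°W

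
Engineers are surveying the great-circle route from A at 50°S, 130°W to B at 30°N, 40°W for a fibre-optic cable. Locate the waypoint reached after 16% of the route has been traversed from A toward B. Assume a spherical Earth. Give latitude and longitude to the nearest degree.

The haversine formula gives a central angle δ ≈ 1.964 rad (112.5°) between the endpoints.
Interpolate at f = 0.16 with slerp weights a = sin((1−f)δ)/sin δ ≈ 1.079, b = sin(fδ)/sin δ ≈ 0.335.
p = a·p₁ + b·p₂ ≈ (-0.224, -0.718, -0.659); φ = arcsin(p_z) ≈ -41.26°, λ = atan2(p_y, p_x) ≈ -107.33°.

≈ 41°S, 107°W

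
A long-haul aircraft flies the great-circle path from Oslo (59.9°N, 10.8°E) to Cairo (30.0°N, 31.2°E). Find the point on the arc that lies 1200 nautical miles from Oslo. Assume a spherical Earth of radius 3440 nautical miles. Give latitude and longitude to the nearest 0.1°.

≈ 42.1°N, 25.6°E

From cos δ = sin φ₁ sin φ₂ + cos φ₁ cos φ₂ cos Δλ, the central angle is δ ≈ 0.574 rad (32.9°). The total great-circle distance is δ·R ≈ 0.574 × 3440 ≈ 1975 nmi, so the target fraction is f = 1200/1975 ≈ 0.608.
Interpolate at f ≈ 0.608 with slerp weights a = sin((1−f)δ)/sin δ ≈ 0.411, b = sin(fδ)/sin δ ≈ 0.629.
p = a·p₁ + b·p₂ ≈ (0.669, 0.321, 0.671); φ = arcsin(p_z) ≈ 42.11°, λ = atan2(p_y, p_x) ≈ 25.64°.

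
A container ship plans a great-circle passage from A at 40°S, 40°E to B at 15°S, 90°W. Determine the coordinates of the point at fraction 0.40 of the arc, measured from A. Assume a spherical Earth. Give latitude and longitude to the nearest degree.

≈ 53°S, 22°W

From cos δ = sin φ₁ sin φ₂ + cos φ₁ cos φ₂ cos Δλ, the central angle is δ ≈ 1.885 rad (108.0°).
Interpolate at f = 0.40 with slerp weights a = sin((1−f)δ)/sin δ ≈ 0.952, b = sin(fδ)/sin δ ≈ 0.720.
p = a·p₁ + b·p₂ ≈ (0.558, -0.227, -0.798); φ = arcsin(p_z) ≈ -52.94°, λ = atan2(p_y, p_x) ≈ -22.11°.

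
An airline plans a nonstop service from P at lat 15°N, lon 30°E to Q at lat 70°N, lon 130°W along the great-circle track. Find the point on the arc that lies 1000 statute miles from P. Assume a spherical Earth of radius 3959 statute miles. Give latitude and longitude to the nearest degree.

Write both endpoints as unit vectors p₁, p₂ with components (cos φ cos λ, cos φ sin λ, sin φ).
The central angle between the endpoints is δ = arccos(p₁·p₂) ≈ 1.638 rad (93.9°). The total great-circle distance is δ·R ≈ 1.638 × 3959 ≈ 6485 mi, so the target fraction is f = 1000/6485 ≈ 0.154.
Interpolate at f ≈ 0.154 with slerp weights a = sin((1−f)δ)/sin δ ≈ 0.985, b = sin(fδ)/sin δ ≈ 0.250.
p = a·p₁ + b·p₂ ≈ (0.769, 0.410, 0.490); φ = arcsin(p_z) ≈ 29.36°, λ = atan2(p_y, p_x) ≈ 28.07°.

≈ lat 29°N, lon 28°E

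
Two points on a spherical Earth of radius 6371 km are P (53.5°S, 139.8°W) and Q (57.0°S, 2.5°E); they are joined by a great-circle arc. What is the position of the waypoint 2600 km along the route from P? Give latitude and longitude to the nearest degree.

Write both endpoints as unit vectors p₁, p₂ with components (cos φ cos λ, cos φ sin λ, sin φ).
The central angle between the endpoints is δ = arccos(p₁·p₂) ≈ 1.140 rad (65.3°). The total great-circle distance is δ·R ≈ 1.140 × 6371 ≈ 7261 km, so the target fraction is f = 2600/7261 ≈ 0.358.
Interpolate at f ≈ 0.358 with slerp weights a = sin((1−f)δ)/sin δ ≈ 0.735, b = sin(fδ)/sin δ ≈ 0.437.
p = a·p₁ + b·p₂ ≈ (-0.096, -0.272, -0.957); φ = arcsin(p_z) ≈ -73.23°, λ = atan2(p_y, p_x) ≈ -109.52°.

≈ (73°S, 110°W)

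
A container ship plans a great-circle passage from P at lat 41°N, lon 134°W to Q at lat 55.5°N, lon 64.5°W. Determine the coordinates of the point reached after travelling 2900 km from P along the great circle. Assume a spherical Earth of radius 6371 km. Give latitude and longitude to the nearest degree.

≈ lat 55°N, lon 100°W

From cos δ = sin φ₁ sin φ₂ + cos φ₁ cos φ₂ cos Δλ, the central angle is δ ≈ 0.809 rad (46.3°). The total great-circle distance is δ·R ≈ 0.809 × 6371 ≈ 5153 km, so the target fraction is f = 2900/5153 ≈ 0.563.
Interpolate at f ≈ 0.563 with slerp weights a = sin((1−f)δ)/sin δ ≈ 0.479, b = sin(fδ)/sin δ ≈ 0.608.
p = a·p₁ + b·p₂ ≈ (-0.103, -0.571, 0.815); φ = arcsin(p_z) ≈ 54.57°, λ = atan2(p_y, p_x) ≈ -100.21°.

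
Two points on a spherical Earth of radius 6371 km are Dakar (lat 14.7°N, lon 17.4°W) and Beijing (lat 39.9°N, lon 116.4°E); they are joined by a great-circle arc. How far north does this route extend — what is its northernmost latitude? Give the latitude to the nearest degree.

The great circle lies in the plane with unit normal n̂ = (p₁ × p₂)/|p₁ × p₂|.
Here n̂_z ≈ +0.572; the vertex latitude is φ_max = arccos|n̂_z| ≈ 55.1°.
Check via Clairaut: cos φ_max = |cos φ₁| · sin C = cos(14.7°)·sin(36.2°) ≈ 0.572, again giving ≈ 55.1°.

≈ 55°N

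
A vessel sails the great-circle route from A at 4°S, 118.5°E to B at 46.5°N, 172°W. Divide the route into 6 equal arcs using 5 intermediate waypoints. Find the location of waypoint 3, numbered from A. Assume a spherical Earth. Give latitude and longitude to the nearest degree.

The haversine formula gives a central angle δ ≈ 1.380 rad (79.1°) between the endpoints.
Interpolate at f = 3/6 with slerp weights a = sin((1−f)δ)/sin δ ≈ 0.648, b = sin(fδ)/sin δ ≈ 0.648.
p = a·p₁ + b·p₂ ≈ (-0.750, 0.506, 0.425); φ = arcsin(p_z) ≈ 25.15°, λ = atan2(p_y, p_x) ≈ 146.00°.

≈ 25°N, 146°E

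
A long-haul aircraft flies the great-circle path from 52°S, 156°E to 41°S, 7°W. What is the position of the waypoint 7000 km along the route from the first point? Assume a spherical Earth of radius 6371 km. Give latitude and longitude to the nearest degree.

≈ 63°S, 2°E

From cos δ = sin φ₁ sin φ₂ + cos φ₁ cos φ₂ cos Δλ, the central angle is δ ≈ 1.498 rad (85.8°). The total great-circle distance is δ·R ≈ 1.498 × 6371 ≈ 9544 km, so the target fraction is f = 7000/9544 ≈ 0.733.
Interpolate at f ≈ 0.733 with slerp weights a = sin((1−f)δ)/sin δ ≈ 0.390, b = sin(fδ)/sin δ ≈ 0.893.
p = a·p₁ + b·p₂ ≈ (0.450, 0.015, -0.893); φ = arcsin(p_z) ≈ -63.26°, λ = atan2(p_y, p_x) ≈ 1.97°.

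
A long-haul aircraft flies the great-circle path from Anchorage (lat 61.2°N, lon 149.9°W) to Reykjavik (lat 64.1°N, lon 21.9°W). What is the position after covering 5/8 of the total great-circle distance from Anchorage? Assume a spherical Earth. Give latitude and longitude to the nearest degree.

Convert each endpoint to a unit vector on the sphere (x = cos φ cos λ, y = cos φ sin λ, z = sin φ).
The central angle between the endpoints is δ = arccos(p₁·p₂) ≈ 0.852 rad (48.8°).
Interpolate at f = 5/8 with slerp weights a = sin((1−f)δ)/sin δ ≈ 0.417, b = sin(fδ)/sin δ ≈ 0.675.
p = a·p₁ + b·p₂ ≈ (0.099, -0.211, 0.972); φ = arcsin(p_z) ≈ 76.53°, λ = atan2(p_y, p_x) ≈ -64.74°.

≈ lat 77°N, lon 65°W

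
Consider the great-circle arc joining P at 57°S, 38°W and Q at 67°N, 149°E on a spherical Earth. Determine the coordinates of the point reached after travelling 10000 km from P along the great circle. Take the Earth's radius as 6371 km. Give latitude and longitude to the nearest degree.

From cos δ = sin φ₁ sin φ₂ + cos φ₁ cos φ₂ cos Δλ, the central angle is δ ≈ 2.958 rad (169.5°). The total great-circle distance is δ·R ≈ 2.958 × 6371 ≈ 18846 km, so the target fraction is f = 10000/18846 ≈ 0.531.
Interpolate at f ≈ 0.531 with slerp weights a = sin((1−f)δ)/sin δ ≈ 5.391, b = sin(fδ)/sin δ ≈ 5.482.
p = a·p₁ + b·p₂ ≈ (0.478, -0.705, 0.525); φ = arcsin(p_z) ≈ 31.65°, λ = atan2(p_y, p_x) ≈ -55.86°.

≈ 32°N, 56°W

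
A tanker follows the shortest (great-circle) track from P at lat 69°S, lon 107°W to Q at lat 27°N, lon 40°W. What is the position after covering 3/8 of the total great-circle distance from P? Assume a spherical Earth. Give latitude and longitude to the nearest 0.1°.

≈ lat 36.4°S, lon 63.3°W

From cos δ = sin φ₁ sin φ₂ + cos φ₁ cos φ₂ cos Δλ, the central angle is δ ≈ 1.875 rad (107.4°).
Interpolate at f = 3/8 with slerp weights a = sin((1−f)δ)/sin δ ≈ 0.966, b = sin(fδ)/sin δ ≈ 0.677.
p = a·p₁ + b·p₂ ≈ (0.361, -0.719, -0.594); φ = arcsin(p_z) ≈ -36.43°, λ = atan2(p_y, p_x) ≈ -63.32°.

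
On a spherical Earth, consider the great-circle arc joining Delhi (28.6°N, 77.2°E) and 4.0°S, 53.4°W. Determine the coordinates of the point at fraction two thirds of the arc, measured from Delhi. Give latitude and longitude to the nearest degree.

≈ 19°N, 17°W

Write both endpoints as unit vectors p₁, p₂ with components (cos φ cos λ, cos φ sin λ, sin φ).
The central angle between the endpoints is δ = arccos(p₁·p₂) ≈ 2.219 rad (127.1°).
Interpolate at f = 2/3 with slerp weights a = sin((1−f)δ)/sin δ ≈ 0.845, b = sin(fδ)/sin δ ≈ 1.249.
p = a·p₁ + b·p₂ ≈ (0.907, -0.277, 0.317); φ = arcsin(p_z) ≈ 18.51°, λ = atan2(p_y, p_x) ≈ -16.95°.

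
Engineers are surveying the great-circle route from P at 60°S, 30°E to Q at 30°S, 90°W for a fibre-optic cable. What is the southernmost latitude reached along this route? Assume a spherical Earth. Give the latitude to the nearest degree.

≈ 67°S

The great circle lies in the plane with unit normal n̂ = (p₁ × p₂)/|p₁ × p₂|.
Here n̂_z ≈ -0.384; the vertex latitude is φ_max = arccos|n̂_z| ≈ 67.4°.
Check via Clairaut: cos φ_max = |cos φ₁| · sin C = cos(60.0°)·sin(129.8°) ≈ 0.384, again giving ≈ 67.4°.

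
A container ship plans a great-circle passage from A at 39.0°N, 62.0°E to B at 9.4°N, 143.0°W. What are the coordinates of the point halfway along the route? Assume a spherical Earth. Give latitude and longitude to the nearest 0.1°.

≈ 61.4°N, 167.7°E

From cos δ = sin φ₁ sin φ₂ + cos φ₁ cos φ₂ cos Δλ, the central angle is δ ≈ 2.204 rad (126.3°).
Interpolate at f = 1/2 with slerp weights a = sin((1−f)δ)/sin δ ≈ 1.107, b = sin(fδ)/sin δ ≈ 1.107.
p = a·p₁ + b·p₂ ≈ (-0.468, 0.102, 0.878); φ = arcsin(p_z) ≈ 61.35°, λ = atan2(p_y, p_x) ≈ 167.67°.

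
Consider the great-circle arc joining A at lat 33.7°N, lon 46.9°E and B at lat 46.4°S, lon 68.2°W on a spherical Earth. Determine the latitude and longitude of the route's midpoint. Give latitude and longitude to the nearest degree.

≈ lat 12°S, lon 2°W

From cos δ = sin φ₁ sin φ₂ + cos φ₁ cos φ₂ cos Δλ, the central angle is δ ≈ 2.272 rad (130.2°).
Interpolate at f = 1/2 with slerp weights a = sin((1−f)δ)/sin δ ≈ 1.187, b = sin(fδ)/sin δ ≈ 1.187.
p = a·p₁ + b·p₂ ≈ (0.979, -0.039, -0.201); φ = arcsin(p_z) ≈ -11.60°, λ = atan2(p_y, p_x) ≈ -2.28°.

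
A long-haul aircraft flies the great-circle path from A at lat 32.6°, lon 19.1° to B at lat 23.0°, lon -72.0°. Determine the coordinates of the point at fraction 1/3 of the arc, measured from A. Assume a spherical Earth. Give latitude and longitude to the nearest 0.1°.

The haversine formula gives a central angle δ ≈ 1.374 rad (78.7°) between the endpoints.
Interpolate at f = 1/3 with slerp weights a = sin((1−f)δ)/sin δ ≈ 0.809, b = sin(fδ)/sin δ ≈ 0.451.
p = a·p₁ + b·p₂ ≈ (0.772, -0.172, 0.612); φ = arcsin(p_z) ≈ 37.73°, λ = atan2(p_y, p_x) ≈ -12.54°.

≈ lat 37.7°, lon -12.5°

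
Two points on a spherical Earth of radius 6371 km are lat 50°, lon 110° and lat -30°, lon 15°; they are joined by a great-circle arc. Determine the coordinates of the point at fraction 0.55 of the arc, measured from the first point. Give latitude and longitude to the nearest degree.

From cos δ = sin φ₁ sin φ₂ + cos φ₁ cos φ₂ cos Δλ, the central angle is δ ≈ 2.017 rad (115.6°).
Interpolate at f = 0.55 with slerp weights a = sin((1−f)δ)/sin δ ≈ 0.874, b = sin(fδ)/sin δ ≈ 0.993.
p = a·p₁ + b·p₂ ≈ (0.638, 0.750, 0.173); φ = arcsin(p_z) ≈ 9.96°, λ = atan2(p_y, p_x) ≈ 49.61°.

≈ lat 10°, lon 50°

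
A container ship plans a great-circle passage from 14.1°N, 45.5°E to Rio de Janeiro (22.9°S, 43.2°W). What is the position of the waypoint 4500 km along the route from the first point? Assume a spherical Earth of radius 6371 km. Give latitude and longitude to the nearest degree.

≈ 3°S, 9°E

Convert each endpoint to a unit vector on the sphere (x = cos φ cos λ, y = cos φ sin λ, z = sin φ).
The central angle between the endpoints is δ = arccos(p₁·p₂) ≈ 1.645 rad (94.3°). The total great-circle distance is δ·R ≈ 1.645 × 6371 ≈ 10483 km, so the target fraction is f = 4500/10483 ≈ 0.429.
Interpolate at f ≈ 0.429 with slerp weights a = sin((1−f)δ)/sin δ ≈ 0.809, b = sin(fδ)/sin δ ≈ 0.651.
p = a·p₁ + b·p₂ ≈ (0.987, 0.149, -0.056); φ = arcsin(p_z) ≈ -3.22°, λ = atan2(p_y, p_x) ≈ 8.61°.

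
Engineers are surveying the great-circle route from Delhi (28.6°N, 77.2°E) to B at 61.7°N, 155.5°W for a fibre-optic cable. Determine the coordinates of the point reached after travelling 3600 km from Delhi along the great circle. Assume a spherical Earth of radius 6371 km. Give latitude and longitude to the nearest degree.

≈ 57°N, 99°E

Convert each endpoint to a unit vector on the sphere (x = cos φ cos λ, y = cos φ sin λ, z = sin φ).
The central angle between the endpoints is δ = arccos(p₁·p₂) ≈ 1.401 rad (80.3°). The total great-circle distance is δ·R ≈ 1.401 × 6371 ≈ 8924 km, so the target fraction is f = 3600/8924 ≈ 0.403.
Interpolate at f ≈ 0.403 with slerp weights a = sin((1−f)δ)/sin δ ≈ 0.753, b = sin(fδ)/sin δ ≈ 0.543.
p = a·p₁ + b·p₂ ≈ (-0.088, 0.538, 0.839); φ = arcsin(p_z) ≈ 57.00°, λ = atan2(p_y, p_x) ≈ 99.30°.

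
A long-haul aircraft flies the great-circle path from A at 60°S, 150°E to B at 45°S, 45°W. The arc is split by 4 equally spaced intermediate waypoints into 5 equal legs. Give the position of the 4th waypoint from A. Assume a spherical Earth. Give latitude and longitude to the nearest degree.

Write both endpoints as unit vectors p₁, p₂ with components (cos φ cos λ, cos φ sin λ, sin φ).
The central angle between the endpoints is δ = arccos(p₁·p₂) ≈ 1.297 rad (74.3°).
Interpolate at f = 4/5 with slerp weights a = sin((1−f)δ)/sin δ ≈ 0.266, b = sin(fδ)/sin δ ≈ 0.894.
p = a·p₁ + b·p₂ ≈ (0.332, -0.381, -0.863); φ = arcsin(p_z) ≈ -59.67°, λ = atan2(p_y, p_x) ≈ -48.91°.

≈ 60°S, 49°W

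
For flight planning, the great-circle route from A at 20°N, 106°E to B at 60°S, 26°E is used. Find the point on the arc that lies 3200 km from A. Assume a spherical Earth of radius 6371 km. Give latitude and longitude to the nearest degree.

≈ 5°S, 92°E

Convert each endpoint to a unit vector on the sphere (x = cos φ cos λ, y = cos φ sin λ, z = sin φ).
The central angle between the endpoints is δ = arccos(p₁·p₂) ≈ 1.787 rad (102.4°). The total great-circle distance is δ·R ≈ 1.787 × 6371 ≈ 11386 km, so the target fraction is f = 3200/11386 ≈ 0.281.
Interpolate at f ≈ 0.281 with slerp weights a = sin((1−f)δ)/sin δ ≈ 0.982, b = sin(fδ)/sin δ ≈ 0.493.
p = a·p₁ + b·p₂ ≈ (-0.033, 0.995, -0.091); φ = arcsin(p_z) ≈ -5.22°, λ = atan2(p_y, p_x) ≈ 91.89°.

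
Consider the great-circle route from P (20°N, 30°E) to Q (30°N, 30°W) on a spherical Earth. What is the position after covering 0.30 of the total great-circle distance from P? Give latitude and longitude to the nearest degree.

≈ (26°N, 13°E)

From cos δ = sin φ₁ sin φ₂ + cos φ₁ cos φ₂ cos Δλ, the central angle is δ ≈ 0.955 rad (54.7°).
Interpolate at f = 0.30 with slerp weights a = sin((1−f)δ)/sin δ ≈ 0.759, b = sin(fδ)/sin δ ≈ 0.346.
p = a·p₁ + b·p₂ ≈ (0.877, 0.207, 0.433); φ = arcsin(p_z) ≈ 25.64°, λ = atan2(p_y, p_x) ≈ 13.26°.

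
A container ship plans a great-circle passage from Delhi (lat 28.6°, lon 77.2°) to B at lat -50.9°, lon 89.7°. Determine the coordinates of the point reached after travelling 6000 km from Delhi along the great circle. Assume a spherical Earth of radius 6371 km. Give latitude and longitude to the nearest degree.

Write both endpoints as unit vectors p₁, p₂ with components (cos φ cos λ, cos φ sin λ, sin φ).
The central angle between the endpoints is δ = arccos(p₁·p₂) ≈ 1.401 rad (80.3°). The total great-circle distance is δ·R ≈ 1.401 × 6371 ≈ 8925 km, so the target fraction is f = 6000/8925 ≈ 0.672.
Interpolate at f ≈ 0.672 with slerp weights a = sin((1−f)δ)/sin δ ≈ 0.450, b = sin(fδ)/sin δ ≈ 0.820.
p = a·p₁ + b·p₂ ≈ (0.090, 0.902, -0.421); φ = arcsin(p_z) ≈ -24.93°, λ = atan2(p_y, p_x) ≈ 84.29°.

≈ lat -25°, lon 84°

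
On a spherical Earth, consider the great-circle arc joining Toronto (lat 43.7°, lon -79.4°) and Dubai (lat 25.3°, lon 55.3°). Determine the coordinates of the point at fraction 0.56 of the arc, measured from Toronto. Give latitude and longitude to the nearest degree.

≈ lat 57°, lon 13°

Write both endpoints as unit vectors p₁, p₂ with components (cos φ cos λ, cos φ sin λ, sin φ).
The central angle between the endpoints is δ = arccos(p₁·p₂) ≈ 1.736 rad (99.5°).
Interpolate at f = 0.56 with slerp weights a = sin((1−f)δ)/sin δ ≈ 0.701, b = sin(fδ)/sin δ ≈ 0.838.
p = a·p₁ + b·p₂ ≈ (0.524, 0.124, 0.842); φ = arcsin(p_z) ≈ 57.40°, λ = atan2(p_y, p_x) ≈ 13.32°.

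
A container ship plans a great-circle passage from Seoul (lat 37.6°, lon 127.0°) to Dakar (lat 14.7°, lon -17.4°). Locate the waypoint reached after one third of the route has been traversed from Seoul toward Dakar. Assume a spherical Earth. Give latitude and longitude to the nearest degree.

Write both endpoints as unit vectors p₁, p₂ with components (cos φ cos λ, cos φ sin λ, sin φ).
The central angle between the endpoints is δ = arccos(p₁·p₂) ≈ 2.058 rad (117.9°).
Interpolate at f = 1/3 with slerp weights a = sin((1−f)δ)/sin δ ≈ 1.110, b = sin(fδ)/sin δ ≈ 0.717.
p = a·p₁ + b·p₂ ≈ (0.133, 0.495, 0.859); φ = arcsin(p_z) ≈ 59.19°, λ = atan2(p_y, p_x) ≈ 74.98°.

≈ lat 59°, lon 75°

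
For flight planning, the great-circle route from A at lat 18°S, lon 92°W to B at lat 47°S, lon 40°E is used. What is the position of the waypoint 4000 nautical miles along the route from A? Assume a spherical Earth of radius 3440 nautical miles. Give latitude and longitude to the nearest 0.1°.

≈ lat 60.4°S, lon 17.8°W

Convert each endpoint to a unit vector on the sphere (x = cos φ cos λ, y = cos φ sin λ, z = sin φ).
The central angle between the endpoints is δ = arccos(p₁·p₂) ≈ 1.780 rad (102.0°). The total great-circle distance is δ·R ≈ 1.780 × 3440 ≈ 6124 nmi, so the target fraction is f = 4000/6124 ≈ 0.653.
Interpolate at f ≈ 0.653 with slerp weights a = sin((1−f)δ)/sin δ ≈ 0.592, b = sin(fδ)/sin δ ≈ 0.938.
p = a·p₁ + b·p₂ ≈ (0.471, -0.151, -0.869); φ = arcsin(p_z) ≈ -60.37°, λ = atan2(p_y, p_x) ≈ -17.82°.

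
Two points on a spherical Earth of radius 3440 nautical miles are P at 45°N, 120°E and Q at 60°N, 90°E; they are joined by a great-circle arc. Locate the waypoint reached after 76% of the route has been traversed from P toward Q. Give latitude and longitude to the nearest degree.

≈ 57°N, 99°E

From cos δ = sin φ₁ sin φ₂ + cos φ₁ cos φ₂ cos Δλ, the central angle is δ ≈ 0.406 rad (23.3°).
Interpolate at f = 0.76 with slerp weights a = sin((1−f)δ)/sin δ ≈ 0.246, b = sin(fδ)/sin δ ≈ 0.769.
p = a·p₁ + b·p₂ ≈ (-0.087, 0.535, 0.840); φ = arcsin(p_z) ≈ 57.15°, λ = atan2(p_y, p_x) ≈ 99.24°.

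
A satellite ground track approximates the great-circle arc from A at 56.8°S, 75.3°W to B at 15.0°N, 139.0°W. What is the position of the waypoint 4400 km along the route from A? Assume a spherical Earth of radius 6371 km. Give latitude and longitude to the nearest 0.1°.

≈ 28.1°S, 114.0°W

The haversine formula gives a central angle δ ≈ 1.553 rad (89.0°) between the endpoints. The total great-circle distance is δ·R ≈ 1.553 × 6371 ≈ 9894 km, so the target fraction is f = 4400/9894 ≈ 0.445.
Interpolate at f ≈ 0.445 with slerp weights a = sin((1−f)δ)/sin δ ≈ 0.760, b = sin(fδ)/sin δ ≈ 0.637.
p = a·p₁ + b·p₂ ≈ (-0.359, -0.806, -0.471); φ = arcsin(p_z) ≈ -28.08°, λ = atan2(p_y, p_x) ≈ -114.00°.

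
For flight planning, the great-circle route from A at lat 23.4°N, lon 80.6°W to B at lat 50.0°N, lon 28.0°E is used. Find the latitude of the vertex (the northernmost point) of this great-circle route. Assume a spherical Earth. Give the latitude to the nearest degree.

≈ 56°N

The great circle lies in the plane with unit normal n̂ = (p₁ × p₂)/|p₁ × p₂|.
Here n̂_z ≈ +0.563; the vertex latitude is φ_max = arccos|n̂_z| ≈ 55.7°.
Check via Clairaut: cos φ_max = |cos φ₁| · sin C = cos(23.4°)·sin(37.8°) ≈ 0.563, again giving ≈ 55.7°.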